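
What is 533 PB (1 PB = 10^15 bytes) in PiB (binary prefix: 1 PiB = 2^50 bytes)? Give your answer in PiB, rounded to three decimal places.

533 PB = 533 × 10^15 bytes = 533,000,000,000,000,000 bytes
1 PiB = 1,125,899,906,842,624 bytes
533,000,000,000,000,000 / 1,125,899,906,842,624 = 473.399 PiB

473.399 PiB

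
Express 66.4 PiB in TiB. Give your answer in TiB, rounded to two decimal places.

67,993.60 TiB

66.4 PiB = 66.4 × 2^50 bytes = 74,759,753,814,350,233.6 bytes
1 TiB = 1,099,511,627,776 bytes
74,759,753,814,350,233.6 / 1,099,511,627,776 = 67,993.60 TiB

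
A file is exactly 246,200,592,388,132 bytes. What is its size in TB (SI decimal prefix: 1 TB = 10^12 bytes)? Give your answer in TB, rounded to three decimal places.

246.201 TB

246,200,592,388,132 bytes given.
1 TB = 1,000,000,000,000 bytes
246,200,592,388,132 / 1,000,000,000,000 = 246.201 TB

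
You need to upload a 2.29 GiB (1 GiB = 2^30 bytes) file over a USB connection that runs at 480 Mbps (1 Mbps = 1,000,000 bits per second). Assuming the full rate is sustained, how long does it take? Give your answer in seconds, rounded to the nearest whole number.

41 seconds

2.29 GiB = 2,458,868,776.96 bytes = 19,670,950,215.68 bits
480 Mbps = 480,000,000 bits/s
time = 19,670,950,215.68 / 480,000,000 = 41 s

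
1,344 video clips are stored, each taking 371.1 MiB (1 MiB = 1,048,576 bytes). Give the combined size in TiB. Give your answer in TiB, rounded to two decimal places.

0.48 TiB

Total = 1,344 × 371.1 MiB = 498758.4 MiB
= 498758.4 × 1,048,576 bytes = 522,986,088,038.4 bytes
1 TiB = 1,099,511,627,776 bytes
522,986,088,038.4 / 1,099,511,627,776 = 0.48 TiB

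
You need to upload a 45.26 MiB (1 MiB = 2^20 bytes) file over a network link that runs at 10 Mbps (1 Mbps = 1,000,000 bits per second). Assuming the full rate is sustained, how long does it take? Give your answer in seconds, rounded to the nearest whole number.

38 seconds

45.26 MiB = 47,458,549.76 bytes = 379,668,398.08 bits
10 Mbps = 10,000,000 bits/s
time = 379,668,398.08 / 10,000,000 = 38 s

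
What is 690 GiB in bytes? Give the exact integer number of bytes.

740,881,858,560 bytes

690 × 1,073,741,824 = 740,881,858,560 bytes  (1 GiB = 2^30 bytes)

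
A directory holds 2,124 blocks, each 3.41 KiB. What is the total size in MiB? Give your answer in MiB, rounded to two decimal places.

Total = 2,124 × 3.41 KiB = 7242.84 KiB
= 7242.84 × 1,024 bytes = 7,416,668.16 bytes
1 MiB = 1,048,576 bytes
7,416,668.16 / 1,048,576 = 7.07 MiB

7.07 MiB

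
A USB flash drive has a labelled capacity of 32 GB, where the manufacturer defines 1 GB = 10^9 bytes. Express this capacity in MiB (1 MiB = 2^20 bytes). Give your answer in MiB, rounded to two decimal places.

30,517.58 MiB

32 GB × 1,000,000,000 bytes/GB = 32,000,000,000 bytes
1 MiB = 1,048,576 bytes
32,000,000,000 / 1,048,576 = 30,517.58 MiB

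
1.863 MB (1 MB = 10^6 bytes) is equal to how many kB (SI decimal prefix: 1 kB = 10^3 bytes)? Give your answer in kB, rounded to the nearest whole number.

1,863 kB

1.863 MB × 1,000,000 bytes/MB = 1,863,000 bytes
1 kB = 10^3 bytes = 1,000 bytes
1,863,000 / 1,000 = 1,863 kB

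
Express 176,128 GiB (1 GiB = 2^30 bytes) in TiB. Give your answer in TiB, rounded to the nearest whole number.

176,128 GiB = 176,128 × 2^30 bytes = 189,115,999,977,472 bytes
1 TiB = 1,099,511,627,776 bytes
189,115,999,977,472 / 1,099,511,627,776 = 172 TiB

172 TiB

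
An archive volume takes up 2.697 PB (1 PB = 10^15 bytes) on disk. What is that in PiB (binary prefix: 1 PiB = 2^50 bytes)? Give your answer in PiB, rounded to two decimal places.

2.40 PiB

2.697 PB × 1,000,000,000,000,000 bytes/PB = 2,697,000,000,000,000 bytes
1 PiB = 1,125,899,906,842,624 bytes
2,697,000,000,000,000 / 1,125,899,906,842,624 = 2.40 PiB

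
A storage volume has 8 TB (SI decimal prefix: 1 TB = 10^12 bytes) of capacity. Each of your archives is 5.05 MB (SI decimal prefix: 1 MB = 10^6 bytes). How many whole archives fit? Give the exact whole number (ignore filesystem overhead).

Capacity: 8 TB = 8,000,000,000,000 bytes
Per item: 5.05 MB = 5,050,000 bytes
⌊8,000,000,000,000 / 5,050,000⌋ = 1,584,158

1,584,158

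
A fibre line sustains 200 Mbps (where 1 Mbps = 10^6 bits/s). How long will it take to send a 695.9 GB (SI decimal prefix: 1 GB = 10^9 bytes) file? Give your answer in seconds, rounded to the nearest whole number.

27,836 seconds

695.9 GB = 695,900,000,000 bytes = 5,567,200,000,000 bits
200 Mbps = 200,000,000 bits/s
time = 5,567,200,000,000 / 200,000,000 = 27,836 s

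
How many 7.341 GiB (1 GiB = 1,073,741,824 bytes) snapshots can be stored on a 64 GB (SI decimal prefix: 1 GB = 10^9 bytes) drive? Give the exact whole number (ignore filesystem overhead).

8

Capacity: 64 GB = 64,000,000,000 bytes
Per item: 7.341 GiB = 7,882,338,729.984 bytes
⌊64,000,000,000 / 7,882,338,729.984⌋ = 8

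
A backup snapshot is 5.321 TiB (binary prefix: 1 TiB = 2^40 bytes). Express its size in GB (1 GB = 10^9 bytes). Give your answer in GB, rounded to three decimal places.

5,850.501 GB

5.321 TiB = 5.321 × 2^40 bytes = 5,850,501,371,396.096 bytes
1 GB = 1,000,000,000 bytes
5,850,501,371,396.096 / 1,000,000,000 = 5,850.501 GB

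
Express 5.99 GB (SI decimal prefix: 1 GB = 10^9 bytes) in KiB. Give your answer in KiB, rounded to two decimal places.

5.99 GB = 5.99 × 10^9 bytes = 5,990,000,000 bytes
1 KiB = 1,024 bytes
5,990,000,000 / 1,024 = 5,849,609.38 KiB

5,849,609.38 KiB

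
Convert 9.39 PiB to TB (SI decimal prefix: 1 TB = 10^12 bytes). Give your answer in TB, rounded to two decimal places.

10,572.20 TB

9.39 PiB × 1,125,899,906,842,624 bytes/PiB = 10,572,200,125,252,239.36 bytes
1 TB = 10^12 bytes = 1,000,000,000,000 bytes
10,572,200,125,252,239.36 / 1,000,000,000,000 = 10,572.20 TB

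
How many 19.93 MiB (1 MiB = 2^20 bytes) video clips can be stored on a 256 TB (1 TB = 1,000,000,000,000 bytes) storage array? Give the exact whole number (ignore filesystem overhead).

Capacity: 256 TB = 256,000,000,000,000 bytes
Per item: 19.93 MiB = 20,898,119.68 bytes
⌊256,000,000,000,000 / 20,898,119.68⌋ = 12,249,905

12,249,905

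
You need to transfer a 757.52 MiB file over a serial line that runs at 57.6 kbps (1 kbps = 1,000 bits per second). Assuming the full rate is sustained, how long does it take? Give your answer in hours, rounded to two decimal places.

757.52 MiB = 794,317,291.52 bytes = 6,354,538,332.16 bits
57.6 kbps = 57,600 bits/s
time = 6,354,538,332.16 / 57,600 = 110,321.8460 s
110,321.8460 s / 3600 = 30.64 hours

30.64 hours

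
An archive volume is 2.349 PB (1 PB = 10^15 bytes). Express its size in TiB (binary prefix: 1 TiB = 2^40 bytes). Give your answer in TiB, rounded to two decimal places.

2.349 PB = 2.349 × 10^15 bytes = 2,349,000,000,000,000 bytes
1 TiB = 1,099,511,627,776 bytes
2,349,000,000,000,000 / 1,099,511,627,776 = 2,136.40 TiB

2,136.40 TiB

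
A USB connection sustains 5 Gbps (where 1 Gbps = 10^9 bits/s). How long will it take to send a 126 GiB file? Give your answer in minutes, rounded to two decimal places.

3.61 minutes

126 GiB = 135,291,469,824 bytes = 1,082,331,758,592 bits
5 Gbps = 5,000,000,000 bits/s
time = 1,082,331,758,592 / 5,000,000,000 = 216.466 s
216.466 s / 60 = 3.61 minutes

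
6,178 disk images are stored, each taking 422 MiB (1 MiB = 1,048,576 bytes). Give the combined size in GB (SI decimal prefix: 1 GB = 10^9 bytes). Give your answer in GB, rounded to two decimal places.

2,733.76 GB

Total = 6,178 × 422 MiB = 2,607,116 MiB
= 2,607,116 × 1,048,576 bytes = 2,733,759,266,816 bytes
1 GB = 1,000,000,000 bytes
2,733,759,266,816 / 1,000,000,000 = 2,733.76 GB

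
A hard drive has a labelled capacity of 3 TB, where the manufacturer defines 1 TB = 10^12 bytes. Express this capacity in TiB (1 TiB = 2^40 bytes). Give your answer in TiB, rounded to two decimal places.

2.73 TiB

3 TB × 1,000,000,000,000 bytes/TB = 3,000,000,000,000 bytes
1 TiB = 2^40 bytes = 1,099,511,627,776 bytes
3,000,000,000,000 / 1,099,511,627,776 = 2.73 TiB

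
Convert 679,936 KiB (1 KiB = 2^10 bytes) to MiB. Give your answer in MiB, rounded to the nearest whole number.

664 MiB

679,936 KiB = 679,936 × 2^10 bytes = 696,254,464 bytes
1 MiB = 1,048,576 bytes
696,254,464 / 1,048,576 = 664 MiB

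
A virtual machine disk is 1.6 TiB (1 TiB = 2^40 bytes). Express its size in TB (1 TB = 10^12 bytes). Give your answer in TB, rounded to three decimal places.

1.759 TB

1.6 TiB = 1.6 × 2^40 bytes = 1,759,218,604,441.6 bytes
1 TB = 10^12 bytes = 1,000,000,000,000 bytes
1,759,218,604,441.6 / 1,000,000,000,000 = 1.759 TB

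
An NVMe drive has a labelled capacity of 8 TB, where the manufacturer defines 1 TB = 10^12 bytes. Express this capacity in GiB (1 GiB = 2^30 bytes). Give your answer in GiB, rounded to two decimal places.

7,450.58 GiB

8 TB = 8 × 10^12 bytes = 8,000,000,000,000 bytes
1 GiB = 1,073,741,824 bytes
8,000,000,000,000 / 1,073,741,824 = 7,450.58 GiB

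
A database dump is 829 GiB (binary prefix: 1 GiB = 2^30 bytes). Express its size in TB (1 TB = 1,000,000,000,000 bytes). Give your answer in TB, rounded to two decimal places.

0.89 TB

829 GiB = 829 × 2^30 bytes = 890,131,972,096 bytes
1 TB = 1,000,000,000,000 bytes
890,131,972,096 / 1,000,000,000,000 = 0.89 TB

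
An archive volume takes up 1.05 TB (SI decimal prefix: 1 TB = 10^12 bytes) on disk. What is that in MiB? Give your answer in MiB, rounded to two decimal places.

1.05 TB × 1,000,000,000,000 bytes/TB = 1,050,000,000,000 bytes
1 MiB = 1,048,576 bytes
1,050,000,000,000 / 1,048,576 = 1,001,358.03 MiB

1,001,358.03 MiB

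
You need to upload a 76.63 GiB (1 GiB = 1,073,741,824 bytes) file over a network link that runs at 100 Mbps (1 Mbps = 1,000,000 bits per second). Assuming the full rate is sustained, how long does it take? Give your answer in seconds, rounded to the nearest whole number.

6,582 seconds

76.63 GiB = 82,280,835,973.12 bytes = 658,246,687,784.96 bits
100 Mbps = 100,000,000 bits/s
time = 658,246,687,784.96 / 100,000,000 = 6,582 s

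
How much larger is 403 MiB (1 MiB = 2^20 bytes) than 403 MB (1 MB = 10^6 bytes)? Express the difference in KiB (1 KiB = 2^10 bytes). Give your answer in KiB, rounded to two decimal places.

19,117.31 KiB

403 MiB = 403 × 1,048,576 = 422,576,128 bytes
403 MB = 403 × 1,000,000 = 403,000,000 bytes
difference = 19,576,128 bytes
19,576,128 / 1,024 = 19,117.31 KiB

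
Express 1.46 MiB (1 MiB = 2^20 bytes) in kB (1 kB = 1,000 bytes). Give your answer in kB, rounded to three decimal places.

1.46 MiB = 1.46 × 2^20 bytes = 1,530,920.96 bytes
1 kB = 1,000 bytes
1,530,920.96 / 1,000 = 1,530.921 kB

1,530.921 kB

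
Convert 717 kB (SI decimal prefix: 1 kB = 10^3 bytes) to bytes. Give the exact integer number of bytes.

717,000 bytes

717 × 1,000 = 717,000 bytes  (1 kB = 10^3 bytes)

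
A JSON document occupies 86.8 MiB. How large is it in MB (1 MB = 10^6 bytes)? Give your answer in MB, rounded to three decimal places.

91.016 MB

86.8 MiB = 86.8 × 2^20 bytes = 91,016,396.8 bytes
1 MB = 10^6 bytes = 1,000,000 bytes
91,016,396.8 / 1,000,000 = 91.016 MB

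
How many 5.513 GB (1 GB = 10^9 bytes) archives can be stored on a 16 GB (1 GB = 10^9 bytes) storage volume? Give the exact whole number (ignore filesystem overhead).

Capacity: 16 GB = 16,000,000,000 bytes
Per item: 5.513 GB = 5,513,000,000 bytes
⌊16,000,000,000 / 5,513,000,000⌋ = 2

2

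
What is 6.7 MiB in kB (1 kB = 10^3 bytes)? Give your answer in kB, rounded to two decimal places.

7,025.46 kB

6.7 MiB = 6.7 × 2^20 bytes = 7,025,459.2 bytes
1 kB = 1,000 bytes
7,025,459.2 / 1,000 = 7,025.46 kB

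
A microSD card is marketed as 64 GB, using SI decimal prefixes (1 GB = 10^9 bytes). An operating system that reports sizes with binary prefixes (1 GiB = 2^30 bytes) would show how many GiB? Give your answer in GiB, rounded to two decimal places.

64 GB = 64 × 10^9 bytes = 64,000,000,000 bytes
1 GiB = 2^30 bytes = 1,073,741,824 bytes
64,000,000,000 / 1,073,741,824 = 59.60 GiB

59.60 GiB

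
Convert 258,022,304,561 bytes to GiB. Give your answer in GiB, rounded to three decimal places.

258,022,304,561 bytes given.
1 GiB = 1,073,741,824 bytes
258,022,304,561 / 1,073,741,824 = 240.302 GiB

240.302 GiB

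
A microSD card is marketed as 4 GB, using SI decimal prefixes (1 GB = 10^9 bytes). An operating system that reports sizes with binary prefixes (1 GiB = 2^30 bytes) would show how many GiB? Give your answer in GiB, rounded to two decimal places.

4 GB × 1,000,000,000 bytes/GB = 4,000,000,000 bytes
1 GiB = 1,073,741,824 bytes
4,000,000,000 / 1,073,741,824 = 3.73 GiB

3.73 GiB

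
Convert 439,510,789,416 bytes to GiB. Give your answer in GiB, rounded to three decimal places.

409.326 GiB

439,510,789,416 bytes given.
1 GiB = 1,073,741,824 bytes
439,510,789,416 / 1,073,741,824 = 409.326 GiB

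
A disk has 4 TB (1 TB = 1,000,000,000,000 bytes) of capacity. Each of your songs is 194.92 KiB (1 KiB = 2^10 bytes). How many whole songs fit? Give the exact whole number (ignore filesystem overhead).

Capacity: 4 TB = 4,000,000,000,000 bytes
Per item: 194.92 KiB = 199,598.08 bytes
⌊4,000,000,000,000 / 199,598.08⌋ = 20,040,272

20,040,272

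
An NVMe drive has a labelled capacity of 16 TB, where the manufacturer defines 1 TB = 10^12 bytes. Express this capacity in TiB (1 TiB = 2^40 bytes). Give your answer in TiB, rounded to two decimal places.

16 TB × 1,000,000,000,000 bytes/TB = 16,000,000,000,000 bytes
1 TiB = 2^40 bytes = 1,099,511,627,776 bytes
16,000,000,000,000 / 1,099,511,627,776 = 14.55 TiB

14.55 TiB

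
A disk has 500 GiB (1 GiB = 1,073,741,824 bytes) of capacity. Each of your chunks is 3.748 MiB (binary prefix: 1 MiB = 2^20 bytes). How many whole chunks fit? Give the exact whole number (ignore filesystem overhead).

Capacity: 500 GiB = 536,870,912,000 bytes
Per item: 3.748 MiB = 3,930,062.848 bytes
⌊536,870,912,000 / 3,930,062.848⌋ = 136,606

136,606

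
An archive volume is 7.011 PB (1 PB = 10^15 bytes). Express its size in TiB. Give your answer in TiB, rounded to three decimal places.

7.011 PB × 1,000,000,000,000,000 bytes/PB = 7,011,000,000,000,000 bytes
1 TiB = 2^40 bytes = 1,099,511,627,776 bytes
7,011,000,000,000,000 / 1,099,511,627,776 = 6,376.467 TiB

6,376.467 TiB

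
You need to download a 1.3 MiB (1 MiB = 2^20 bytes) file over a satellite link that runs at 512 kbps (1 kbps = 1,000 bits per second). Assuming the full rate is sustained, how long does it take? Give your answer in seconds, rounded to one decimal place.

1.3 MiB = 1,363,148.8 bytes = 10,905,190.4 bits
512 kbps = 512,000 bits/s
time = 10,905,190.4 / 512,000 = 21.3 s

21.3 seconds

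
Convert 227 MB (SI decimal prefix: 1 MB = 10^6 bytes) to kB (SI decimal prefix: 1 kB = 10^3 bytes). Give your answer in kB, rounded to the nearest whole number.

227 MB = 227 × 10^6 bytes = 227,000,000 bytes
1 kB = 1,000 bytes
227,000,000 / 1,000 = 227,000 kB

227,000 kB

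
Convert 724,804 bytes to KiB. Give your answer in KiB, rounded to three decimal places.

707.816 KiB

724,804 bytes given.
1 KiB = 1,024 bytes
724,804 / 1,024 = 707.816 KiB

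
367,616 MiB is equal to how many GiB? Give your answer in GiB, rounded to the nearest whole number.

367,616 MiB = 367,616 × 2^20 bytes = 385,473,314,816 bytes
1 GiB = 2^30 bytes = 1,073,741,824 bytes
385,473,314,816 / 1,073,741,824 = 359 GiB

359 GiB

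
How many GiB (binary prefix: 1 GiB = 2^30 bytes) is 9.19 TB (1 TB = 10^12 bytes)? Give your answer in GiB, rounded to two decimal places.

9.19 TB × 1,000,000,000,000 bytes/TB = 9,190,000,000,000 bytes
1 GiB = 2^30 bytes = 1,073,741,824 bytes
9,190,000,000,000 / 1,073,741,824 = 8,558.85 GiB

8,558.85 GiB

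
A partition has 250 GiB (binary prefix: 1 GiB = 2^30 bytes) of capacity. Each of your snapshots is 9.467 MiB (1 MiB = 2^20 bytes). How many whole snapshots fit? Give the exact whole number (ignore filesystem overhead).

Capacity: 250 GiB = 268,435,456,000 bytes
Per item: 9.467 MiB = 9,926,868.992 bytes
⌊268,435,456,000 / 9,926,868.992⌋ = 27,041

27,041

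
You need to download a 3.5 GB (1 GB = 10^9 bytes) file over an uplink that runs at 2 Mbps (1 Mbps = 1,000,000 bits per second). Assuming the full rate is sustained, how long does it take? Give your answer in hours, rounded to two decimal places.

3.89 hours

3.5 GB = 3,500,000,000 bytes = 28,000,000,000 bits
2 Mbps = 2,000,000 bits/s
time = 28,000,000,000 / 2,000,000 = 14,000.0000 s
14,000.0000 s / 3600 = 3.89 hours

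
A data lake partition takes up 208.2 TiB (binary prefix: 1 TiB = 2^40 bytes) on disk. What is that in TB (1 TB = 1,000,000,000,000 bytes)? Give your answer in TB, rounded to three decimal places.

228.918 TB

208.2 TiB × 1,099,511,627,776 bytes/TiB = 228,918,320,902,963.2 bytes
1 TB = 1,000,000,000,000 bytes
228,918,320,902,963.2 / 1,000,000,000,000 = 228.918 TB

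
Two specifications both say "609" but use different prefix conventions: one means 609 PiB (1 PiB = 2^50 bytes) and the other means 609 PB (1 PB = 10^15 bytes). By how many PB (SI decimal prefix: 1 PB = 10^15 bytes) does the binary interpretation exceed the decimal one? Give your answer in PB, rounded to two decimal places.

609 PiB = 609 × 1,125,899,906,842,624 = 685,673,043,267,158,016 bytes
609 PB = 609 × 1,000,000,000,000,000 = 609,000,000,000,000,000 bytes
difference = 76,673,043,267,158,016 bytes
76,673,043,267,158,016 / 1,000,000,000,000,000 = 76.67 PB

76.67 PB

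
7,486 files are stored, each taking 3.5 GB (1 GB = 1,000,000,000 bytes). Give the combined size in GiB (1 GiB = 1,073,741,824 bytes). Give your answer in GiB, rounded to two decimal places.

24,401.58 GiB

Total = 7,486 × 3.5 GB = 26,201 GB
= 26,201 × 1,000,000,000 bytes = 26,201,000,000,000 bytes
1 GiB = 1,073,741,824 bytes
26,201,000,000,000 / 1,073,741,824 = 24,401.58 GiB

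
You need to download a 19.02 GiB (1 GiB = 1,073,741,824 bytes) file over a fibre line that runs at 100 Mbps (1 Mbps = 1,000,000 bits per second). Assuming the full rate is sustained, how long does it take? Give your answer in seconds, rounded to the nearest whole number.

19.02 GiB = 20,422,569,492.48 bytes = 163,380,555,939.84 bits
100 Mbps = 100,000,000 bits/s
time = 163,380,555,939.84 / 100,000,000 = 1,634 s

1,634 seconds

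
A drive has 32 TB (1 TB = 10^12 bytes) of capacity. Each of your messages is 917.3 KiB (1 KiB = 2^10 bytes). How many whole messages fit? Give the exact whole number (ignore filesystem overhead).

Capacity: 32 TB = 32,000,000,000,000 bytes
Per item: 917.3 KiB = 939,315.2 bytes
⌊32,000,000,000,000 / 939,315.2⌋ = 34,067,371

34,067,371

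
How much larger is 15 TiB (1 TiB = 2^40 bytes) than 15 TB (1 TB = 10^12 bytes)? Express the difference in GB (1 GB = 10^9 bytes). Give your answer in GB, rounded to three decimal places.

1,492.674 GB

15 TiB = 15 × 1,099,511,627,776 = 16,492,674,416,640 bytes
15 TB = 15 × 1,000,000,000,000 = 15,000,000,000,000 bytes
difference = 1,492,674,416,640 bytes
1,492,674,416,640 / 1,000,000,000 = 1,492.674 GB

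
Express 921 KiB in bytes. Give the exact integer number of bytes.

943,104 bytes

921 × 1,024 = 943,104 bytes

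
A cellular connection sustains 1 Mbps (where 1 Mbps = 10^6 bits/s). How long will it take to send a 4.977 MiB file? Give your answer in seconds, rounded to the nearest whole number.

4.977 MiB = 5,218,762.752 bytes = 41,750,102.016 bits
1 Mbps = 1,000,000 bits/s
time = 41,750,102.016 / 1,000,000 = 42 s

42 seconds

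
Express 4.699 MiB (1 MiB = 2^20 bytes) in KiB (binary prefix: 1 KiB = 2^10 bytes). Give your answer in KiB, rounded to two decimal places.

4.699 MiB = 4.699 × 2^20 bytes = 4,927,258.624 bytes
1 KiB = 1,024 bytes
4,927,258.624 / 1,024 = 4,811.78 KiB

4,811.78 KiB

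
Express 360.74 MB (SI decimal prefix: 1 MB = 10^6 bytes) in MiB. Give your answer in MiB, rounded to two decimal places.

344.03 MiB

360.74 MB × 1,000,000 bytes/MB = 360,740,000 bytes
1 MiB = 2^20 bytes = 1,048,576 bytes
360,740,000 / 1,048,576 = 344.03 MiB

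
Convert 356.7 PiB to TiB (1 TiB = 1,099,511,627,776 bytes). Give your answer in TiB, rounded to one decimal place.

365,260.8 TiB

356.7 PiB = 356.7 × 2^50 bytes = 401,608,496,770,763,980.8 bytes
1 TiB = 1,099,511,627,776 bytes
401,608,496,770,763,980.8 / 1,099,511,627,776 = 365,260.8 TiB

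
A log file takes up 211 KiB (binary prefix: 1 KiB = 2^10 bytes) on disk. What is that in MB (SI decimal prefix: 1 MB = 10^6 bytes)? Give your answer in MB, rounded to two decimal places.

211 KiB × 1,024 bytes/KiB = 216,064 bytes
1 MB = 1,000,000 bytes
216,064 / 1,000,000 = 0.22 MB

0.22 MB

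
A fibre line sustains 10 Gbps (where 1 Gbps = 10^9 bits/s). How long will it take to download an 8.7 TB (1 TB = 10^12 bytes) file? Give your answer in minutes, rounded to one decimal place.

8.7 TB = 8,700,000,000,000 bytes = 69,600,000,000,000 bits
10 Gbps = 10,000,000,000 bits/s
time = 69,600,000,000,000 / 10,000,000,000 = 6,960.00 s
6,960.00 s / 60 = 116.0 minutes

116.0 minutes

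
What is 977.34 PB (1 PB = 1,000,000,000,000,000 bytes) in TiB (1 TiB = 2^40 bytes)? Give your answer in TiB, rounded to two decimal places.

888,885.55 TiB

977.34 PB = 977.34 × 10^15 bytes = 977,340,000,000,000,000 bytes
1 TiB = 1,099,511,627,776 bytes
977,340,000,000,000,000 / 1,099,511,627,776 = 888,885.55 TiB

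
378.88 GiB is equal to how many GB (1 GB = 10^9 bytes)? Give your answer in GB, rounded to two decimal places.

406.82 GB

378.88 GiB = 378.88 × 2^30 bytes = 406,819,302,277.12 bytes
1 GB = 10^9 bytes = 1,000,000,000 bytes
406,819,302,277.12 / 1,000,000,000 = 406.82 GB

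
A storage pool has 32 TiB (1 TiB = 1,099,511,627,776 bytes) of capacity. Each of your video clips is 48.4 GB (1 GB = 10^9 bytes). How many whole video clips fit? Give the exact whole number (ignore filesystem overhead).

726

Capacity: 32 TiB = 35,184,372,088,832 bytes
Per item: 48.4 GB = 48,400,000,000 bytes
⌊35,184,372,088,832 / 48,400,000,000⌋ = 726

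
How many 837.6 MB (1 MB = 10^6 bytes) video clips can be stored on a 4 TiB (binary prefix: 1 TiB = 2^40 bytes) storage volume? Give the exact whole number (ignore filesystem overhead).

Capacity: 4 TiB = 4,398,046,511,104 bytes
Per item: 837.6 MB = 837,600,000 bytes
⌊4,398,046,511,104 / 837,600,000⌋ = 5,250

5,250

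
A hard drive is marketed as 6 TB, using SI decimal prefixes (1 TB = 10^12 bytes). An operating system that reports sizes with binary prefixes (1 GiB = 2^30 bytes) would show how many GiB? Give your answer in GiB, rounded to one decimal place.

6 TB × 1,000,000,000,000 bytes/TB = 6,000,000,000,000 bytes
1 GiB = 1,073,741,824 bytes
6,000,000,000,000 / 1,073,741,824 = 5,587.9 GiB

5,587.9 GiB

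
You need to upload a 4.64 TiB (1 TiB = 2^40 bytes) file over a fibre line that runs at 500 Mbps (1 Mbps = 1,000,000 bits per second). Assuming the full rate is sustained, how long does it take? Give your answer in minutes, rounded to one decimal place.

4.64 TiB = 5,101,733,952,880.64 bytes = 40,813,871,623,045.12 bits
500 Mbps = 500,000,000 bits/s
time = 40,813,871,623,045.12 / 500,000,000 = 81,627.74 s
81,627.74 s / 60 = 1,360.5 minutes

1,360.5 minutes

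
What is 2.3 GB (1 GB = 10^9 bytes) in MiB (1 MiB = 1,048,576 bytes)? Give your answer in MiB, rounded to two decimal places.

2.3 GB = 2.3 × 10^9 bytes = 2,300,000,000 bytes
1 MiB = 1,048,576 bytes
2,300,000,000 / 1,048,576 = 2,193.45 MiB

2,193.45 MiB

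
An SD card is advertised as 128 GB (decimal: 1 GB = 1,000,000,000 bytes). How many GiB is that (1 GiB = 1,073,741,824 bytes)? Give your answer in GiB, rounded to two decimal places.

128 GB = 128 × 10^9 bytes = 128,000,000,000 bytes
1 GiB = 2^30 bytes = 1,073,741,824 bytes
128,000,000,000 / 1,073,741,824 = 119.21 GiB

119.21 GiB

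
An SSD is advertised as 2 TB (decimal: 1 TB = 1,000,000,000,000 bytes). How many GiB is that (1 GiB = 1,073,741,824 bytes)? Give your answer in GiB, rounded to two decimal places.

1,862.65 GiB

2 TB × 1,000,000,000,000 bytes/TB = 2,000,000,000,000 bytes
1 GiB = 1,073,741,824 bytes
2,000,000,000,000 / 1,073,741,824 = 1,862.65 GiB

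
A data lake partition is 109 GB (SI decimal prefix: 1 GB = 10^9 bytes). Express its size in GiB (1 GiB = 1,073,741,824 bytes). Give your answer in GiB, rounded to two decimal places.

109 GB = 109 × 10^9 bytes = 109,000,000,000 bytes
1 GiB = 2^30 bytes = 1,073,741,824 bytes
109,000,000,000 / 1,073,741,824 = 101.51 GiB

101.51 GiB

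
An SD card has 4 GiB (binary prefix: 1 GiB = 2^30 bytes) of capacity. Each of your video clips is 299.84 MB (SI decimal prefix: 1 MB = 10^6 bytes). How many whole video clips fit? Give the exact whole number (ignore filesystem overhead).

14

Capacity: 4 GiB = 4,294,967,296 bytes
Per item: 299.84 MB = 299,840,000 bytes
⌊4,294,967,296 / 299,840,000⌋ = 14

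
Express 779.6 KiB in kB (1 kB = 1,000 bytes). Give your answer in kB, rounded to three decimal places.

779.6 KiB = 779.6 × 2^10 bytes = 798,310.4 bytes
1 kB = 10^3 bytes = 1,000 bytes
798,310.4 / 1,000 = 798.310 kB

798.310 kB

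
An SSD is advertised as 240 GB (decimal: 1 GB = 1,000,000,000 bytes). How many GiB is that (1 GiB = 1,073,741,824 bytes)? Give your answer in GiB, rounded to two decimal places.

240 GB = 240 × 10^9 bytes = 240,000,000,000 bytes
1 GiB = 2^30 bytes = 1,073,741,824 bytes
240,000,000,000 / 1,073,741,824 = 223.52 GiB

223.52 GiB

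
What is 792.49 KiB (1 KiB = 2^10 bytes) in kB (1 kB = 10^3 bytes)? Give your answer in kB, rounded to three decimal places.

811.510 kB

792.49 KiB = 792.49 × 2^10 bytes = 811,509.76 bytes
1 kB = 10^3 bytes = 1,000 bytes
811,509.76 / 1,000 = 811.510 kB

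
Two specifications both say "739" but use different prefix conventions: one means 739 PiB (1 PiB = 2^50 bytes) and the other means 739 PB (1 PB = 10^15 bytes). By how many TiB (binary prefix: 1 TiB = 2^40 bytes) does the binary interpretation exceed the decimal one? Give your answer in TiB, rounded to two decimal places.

84,619.42 TiB

739 PiB = 739 × 1,125,899,906,842,624 = 832,040,031,156,699,136 bytes
739 PB = 739 × 1,000,000,000,000,000 = 739,000,000,000,000,000 bytes
difference = 93,040,031,156,699,136 bytes
93,040,031,156,699,136 / 1,099,511,627,776 = 84,619.42 TiB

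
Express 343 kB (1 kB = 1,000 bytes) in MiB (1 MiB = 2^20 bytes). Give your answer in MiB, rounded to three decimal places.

343 kB × 1,000 bytes/kB = 343,000 bytes
1 MiB = 1,048,576 bytes
343,000 / 1,048,576 = 0.327 MiB

0.327 MiB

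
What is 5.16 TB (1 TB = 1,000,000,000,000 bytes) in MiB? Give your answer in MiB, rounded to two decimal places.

4,920,959.47 MiB

5.16 TB = 5.16 × 10^12 bytes = 5,160,000,000,000 bytes
1 MiB = 2^20 bytes = 1,048,576 bytes
5,160,000,000,000 / 1,048,576 = 4,920,959.47 MiB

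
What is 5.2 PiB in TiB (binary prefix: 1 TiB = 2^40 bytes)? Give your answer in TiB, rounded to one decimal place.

5,324.8 TiB

5.2 PiB × 1,125,899,906,842,624 bytes/PiB = 5,854,679,515,581,644.8 bytes
1 TiB = 1,099,511,627,776 bytes
5,854,679,515,581,644.8 / 1,099,511,627,776 = 5,324.8 TiB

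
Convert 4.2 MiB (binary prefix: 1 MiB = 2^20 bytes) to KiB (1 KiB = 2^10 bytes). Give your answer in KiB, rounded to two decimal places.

4.2 MiB = 4.2 × 2^20 bytes = 4,404,019.2 bytes
1 KiB = 1,024 bytes
4,404,019.2 / 1,024 = 4,300.80 KiB

4,300.80 KiB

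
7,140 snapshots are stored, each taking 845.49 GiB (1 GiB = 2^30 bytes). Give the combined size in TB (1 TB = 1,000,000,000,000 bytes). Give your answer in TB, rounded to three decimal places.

6,481.963 TB

Total = 7,140 × 845.49 GiB = 6036798.6 GiB
= 6036798.6 × 1,073,741,824 bytes = 6,481,963,139,884,646.4 bytes
1 TB = 1,000,000,000,000 bytes
6,481,963,139,884,646.4 / 1,000,000,000,000 = 6,481.963 TB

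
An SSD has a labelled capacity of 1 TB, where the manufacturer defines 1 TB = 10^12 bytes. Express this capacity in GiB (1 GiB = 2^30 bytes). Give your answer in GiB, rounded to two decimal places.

1 TB × 1,000,000,000,000 bytes/TB = 1,000,000,000,000 bytes
1 GiB = 1,073,741,824 bytes
1,000,000,000,000 / 1,073,741,824 = 931.32 GiB

931.32 GiB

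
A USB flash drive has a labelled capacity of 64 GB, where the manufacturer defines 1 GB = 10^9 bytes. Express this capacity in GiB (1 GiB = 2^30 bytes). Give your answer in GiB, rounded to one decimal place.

59.6 GiB

64 GB × 1,000,000,000 bytes/GB = 64,000,000,000 bytes
1 GiB = 1,073,741,824 bytes
64,000,000,000 / 1,073,741,824 = 59.6 GiB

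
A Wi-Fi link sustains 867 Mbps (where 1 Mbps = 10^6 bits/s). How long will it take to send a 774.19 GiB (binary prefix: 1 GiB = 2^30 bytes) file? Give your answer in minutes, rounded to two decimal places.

127.84 minutes

774.19 GiB = 831,280,182,722.56 bytes = 6,650,241,461,780.48 bits
867 Mbps = 867,000,000 bits/s
time = 6,650,241,461,780.48 / 867,000,000 = 7,670.405 s
7,670.405 s / 60 = 127.84 minutes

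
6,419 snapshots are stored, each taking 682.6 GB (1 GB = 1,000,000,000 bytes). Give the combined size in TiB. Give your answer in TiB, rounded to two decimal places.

3,985.05 TiB

Total = 6,419 × 682.6 GB = 4381609.4 GB
= 4381609.4 × 1,000,000,000 bytes = 4,381,609,400,000,000 bytes
1 TiB = 1,099,511,627,776 bytes
4,381,609,400,000,000 / 1,099,511,627,776 = 3,985.05 TiB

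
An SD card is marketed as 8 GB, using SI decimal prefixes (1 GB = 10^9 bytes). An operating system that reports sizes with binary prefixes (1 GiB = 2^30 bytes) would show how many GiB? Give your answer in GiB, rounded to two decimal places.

8 GB = 8 × 10^9 bytes = 8,000,000,000 bytes
1 GiB = 1,073,741,824 bytes
8,000,000,000 / 1,073,741,824 = 7.45 GiB

7.45 GiB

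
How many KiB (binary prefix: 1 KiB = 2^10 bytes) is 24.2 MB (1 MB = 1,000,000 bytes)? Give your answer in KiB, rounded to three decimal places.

24.2 MB = 24.2 × 10^6 bytes = 24,200,000 bytes
1 KiB = 1,024 bytes
24,200,000 / 1,024 = 23,632.813 KiB

23,632.813 KiB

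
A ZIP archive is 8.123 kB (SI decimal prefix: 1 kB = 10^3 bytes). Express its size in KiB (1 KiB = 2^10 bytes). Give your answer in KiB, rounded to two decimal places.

8.123 kB = 8.123 × 10^3 bytes = 8,123 bytes
1 KiB = 2^10 bytes = 1,024 bytes
8,123 / 1,024 = 7.93 KiB

7.93 KiB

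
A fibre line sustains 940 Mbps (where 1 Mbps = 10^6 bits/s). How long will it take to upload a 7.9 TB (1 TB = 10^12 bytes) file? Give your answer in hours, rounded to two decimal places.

18.68 hours

7.9 TB = 7,900,000,000,000 bytes = 63,200,000,000,000 bits
940 Mbps = 940,000,000 bits/s
time = 63,200,000,000,000 / 940,000,000 = 67,234.0426 s
67,234.0426 s / 3600 = 18.68 hours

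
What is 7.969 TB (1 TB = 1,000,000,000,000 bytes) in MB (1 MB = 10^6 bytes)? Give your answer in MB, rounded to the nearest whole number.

7.969 TB = 7.969 × 10^12 bytes = 7,969,000,000,000 bytes
1 MB = 10^6 bytes = 1,000,000 bytes
7,969,000,000,000 / 1,000,000 = 7,969,000 MB

7,969,000 MB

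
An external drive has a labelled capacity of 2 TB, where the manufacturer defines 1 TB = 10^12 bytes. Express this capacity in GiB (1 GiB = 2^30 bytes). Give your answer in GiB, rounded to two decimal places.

2 TB = 2 × 10^12 bytes = 2,000,000,000,000 bytes
1 GiB = 2^30 bytes = 1,073,741,824 bytes
2,000,000,000,000 / 1,073,741,824 = 1,862.65 GiB

1,862.65 GiB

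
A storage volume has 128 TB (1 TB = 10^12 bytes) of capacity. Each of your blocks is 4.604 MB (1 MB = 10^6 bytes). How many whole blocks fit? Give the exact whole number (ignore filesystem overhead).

Capacity: 128 TB = 128,000,000,000,000 bytes
Per item: 4.604 MB = 4,604,000 bytes
⌊128,000,000,000,000 / 4,604,000⌋ = 27,801,911

27,801,911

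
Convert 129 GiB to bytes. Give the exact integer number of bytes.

138,512,695,296 bytes

129 × 1,073,741,824 = 138,512,695,296 bytes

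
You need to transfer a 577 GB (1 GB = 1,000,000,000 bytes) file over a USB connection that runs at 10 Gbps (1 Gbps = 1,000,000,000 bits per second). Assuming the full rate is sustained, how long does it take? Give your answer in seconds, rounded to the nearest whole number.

462 seconds

577 GB = 577,000,000,000 bytes = 4,616,000,000,000 bits
10 Gbps = 10,000,000,000 bits/s
time = 4,616,000,000,000 / 10,000,000,000 = 462 s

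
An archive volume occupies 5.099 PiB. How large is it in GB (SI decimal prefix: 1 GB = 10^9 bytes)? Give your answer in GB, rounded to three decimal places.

5,740,963.625 GB

5.099 PiB × 1,125,899,906,842,624 bytes/PiB = 5,740,963,624,990,539.776 bytes
1 GB = 1,000,000,000 bytes
5,740,963,624,990,539.776 / 1,000,000,000 = 5,740,963.625 GB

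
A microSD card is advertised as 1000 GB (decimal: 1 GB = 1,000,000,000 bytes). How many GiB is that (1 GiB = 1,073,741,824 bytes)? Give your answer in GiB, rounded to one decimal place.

931.3 GiB

1000 GB = 1000 × 10^9 bytes = 1,000,000,000,000 bytes
1 GiB = 2^30 bytes = 1,073,741,824 bytes
1,000,000,000,000 / 1,073,741,824 = 931.3 GiB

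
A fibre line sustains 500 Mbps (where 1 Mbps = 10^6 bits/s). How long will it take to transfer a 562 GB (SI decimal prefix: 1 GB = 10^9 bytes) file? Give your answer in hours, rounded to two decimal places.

2.50 hours

562 GB = 562,000,000,000 bytes = 4,496,000,000,000 bits
500 Mbps = 500,000,000 bits/s
time = 4,496,000,000,000 / 500,000,000 = 8,992.0000 s
8,992.0000 s / 3600 = 2.50 hours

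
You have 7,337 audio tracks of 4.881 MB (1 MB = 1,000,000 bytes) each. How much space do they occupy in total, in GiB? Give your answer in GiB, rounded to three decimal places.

33.352 GiB

Total = 7,337 × 4.881 MB = 35811.897 MB
= 35811.897 × 1,000,000 bytes = 35,811,897,000 bytes
1 GiB = 1,073,741,824 bytes
35,811,897,000 / 1,073,741,824 = 33.352 GiB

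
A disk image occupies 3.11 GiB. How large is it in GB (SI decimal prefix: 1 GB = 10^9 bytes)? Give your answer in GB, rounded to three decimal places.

3.11 GiB × 1,073,741,824 bytes/GiB = 3,339,337,072.64 bytes
1 GB = 1,000,000,000 bytes
3,339,337,072.64 / 1,000,000,000 = 3.339 GB

3.339 GB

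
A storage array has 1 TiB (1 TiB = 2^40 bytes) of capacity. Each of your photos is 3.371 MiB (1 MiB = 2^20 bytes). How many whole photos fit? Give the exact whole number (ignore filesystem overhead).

311,057

Capacity: 1 TiB = 1,099,511,627,776 bytes
Per item: 3.371 MiB = 3,534,749.696 bytes
⌊1,099,511,627,776 / 3,534,749.696⌋ = 311,057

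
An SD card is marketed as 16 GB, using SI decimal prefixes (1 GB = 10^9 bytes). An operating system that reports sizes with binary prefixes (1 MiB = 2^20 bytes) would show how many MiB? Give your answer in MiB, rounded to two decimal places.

16 GB = 16 × 10^9 bytes = 16,000,000,000 bytes
1 MiB = 2^20 bytes = 1,048,576 bytes
16,000,000,000 / 1,048,576 = 15,258.79 MiB

15,258.79 MiB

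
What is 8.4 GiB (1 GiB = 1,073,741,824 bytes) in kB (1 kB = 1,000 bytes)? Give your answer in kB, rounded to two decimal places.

9,019,431.32 kB

8.4 GiB = 8.4 × 2^30 bytes = 9,019,431,321.6 bytes
1 kB = 10^3 bytes = 1,000 bytes
9,019,431,321.6 / 1,000 = 9,019,431.32 kB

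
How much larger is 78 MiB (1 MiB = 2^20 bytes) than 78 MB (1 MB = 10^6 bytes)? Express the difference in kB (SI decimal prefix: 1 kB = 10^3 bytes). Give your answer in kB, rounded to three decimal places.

3,788.928 kB

78 MiB = 78 × 1,048,576 = 81,788,928 bytes
78 MB = 78 × 1,000,000 = 78,000,000 bytes
difference = 3,788,928 bytes
3,788,928 / 1,000 = 3,788.928 kB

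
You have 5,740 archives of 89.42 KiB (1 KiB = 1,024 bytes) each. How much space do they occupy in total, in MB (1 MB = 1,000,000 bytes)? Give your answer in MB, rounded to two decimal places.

Total = 5,740 × 89.42 KiB = 513270.8 KiB
= 513270.8 × 1,024 bytes = 525,589,299.2 bytes
1 MB = 1,000,000 bytes
525,589,299.2 / 1,000,000 = 525.59 MB

525.59 MB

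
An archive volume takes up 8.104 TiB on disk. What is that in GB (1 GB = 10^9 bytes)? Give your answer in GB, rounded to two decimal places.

8,910.44 GB

8.104 TiB × 1,099,511,627,776 bytes/TiB = 8,910,442,231,496.704 bytes
1 GB = 1,000,000,000 bytes
8,910,442,231,496.704 / 1,000,000,000 = 8,910.44 GB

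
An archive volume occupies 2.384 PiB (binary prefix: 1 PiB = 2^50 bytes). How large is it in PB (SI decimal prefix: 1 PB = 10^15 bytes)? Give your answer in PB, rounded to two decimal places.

2.384 PiB = 2.384 × 2^50 bytes = 2,684,145,377,912,815.616 bytes
1 PB = 10^15 bytes = 1,000,000,000,000,000 bytes
2,684,145,377,912,815.616 / 1,000,000,000,000,000 = 2.68 PB

2.68 PB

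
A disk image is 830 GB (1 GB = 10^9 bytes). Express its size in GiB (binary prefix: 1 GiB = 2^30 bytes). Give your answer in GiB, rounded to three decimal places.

830 GB = 830 × 10^9 bytes = 830,000,000,000 bytes
1 GiB = 1,073,741,824 bytes
830,000,000,000 / 1,073,741,824 = 772.998 GiB

772.998 GiB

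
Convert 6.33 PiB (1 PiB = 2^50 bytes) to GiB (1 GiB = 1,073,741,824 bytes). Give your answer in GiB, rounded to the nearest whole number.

6.33 PiB × 1,125,899,906,842,624 bytes/PiB = 7,126,946,410,313,809.92 bytes
1 GiB = 2^30 bytes = 1,073,741,824 bytes
7,126,946,410,313,809.92 / 1,073,741,824 = 6,637,486 GiB

6,637,486 GiB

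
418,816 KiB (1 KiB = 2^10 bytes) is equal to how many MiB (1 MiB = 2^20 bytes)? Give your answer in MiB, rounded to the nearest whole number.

409 MiB

418,816 KiB × 1,024 bytes/KiB = 428,867,584 bytes
1 MiB = 1,048,576 bytes
428,867,584 / 1,048,576 = 409 MiB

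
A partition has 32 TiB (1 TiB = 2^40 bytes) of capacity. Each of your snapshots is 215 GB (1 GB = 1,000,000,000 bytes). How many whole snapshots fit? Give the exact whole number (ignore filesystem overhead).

Capacity: 32 TiB = 35,184,372,088,832 bytes
Per item: 215 GB = 215,000,000,000 bytes
⌊35,184,372,088,832 / 215,000,000,000⌋ = 163

163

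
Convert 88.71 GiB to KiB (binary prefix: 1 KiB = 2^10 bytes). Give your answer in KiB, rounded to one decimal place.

93,019,177.0 KiB

88.71 GiB × 1,073,741,824 bytes/GiB = 95,251,637,207.04 bytes
1 KiB = 2^10 bytes = 1,024 bytes
95,251,637,207.04 / 1,024 = 93,019,177.0 KiB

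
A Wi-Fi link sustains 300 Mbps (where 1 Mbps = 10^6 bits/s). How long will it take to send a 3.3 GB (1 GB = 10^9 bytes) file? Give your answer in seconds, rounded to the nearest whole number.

3.3 GB = 3,300,000,000 bytes = 26,400,000,000 bits
300 Mbps = 300,000,000 bits/s
time = 26,400,000,000 / 300,000,000 = 88 s

88 seconds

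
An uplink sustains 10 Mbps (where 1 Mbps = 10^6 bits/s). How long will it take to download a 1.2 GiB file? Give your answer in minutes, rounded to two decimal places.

17.18 minutes

1.2 GiB = 1,288,490,188.8 bytes = 10,307,921,510.4 bits
10 Mbps = 10,000,000 bits/s
time = 10,307,921,510.4 / 10,000,000 = 1,030.792 s
1,030.792 s / 60 = 17.18 minutes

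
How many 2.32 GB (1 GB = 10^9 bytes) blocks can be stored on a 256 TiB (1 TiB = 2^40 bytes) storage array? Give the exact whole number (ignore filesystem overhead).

121,325

Capacity: 256 TiB = 281,474,976,710,656 bytes
Per item: 2.32 GB = 2,320,000,000 bytes
⌊281,474,976,710,656 / 2,320,000,000⌋ = 121,325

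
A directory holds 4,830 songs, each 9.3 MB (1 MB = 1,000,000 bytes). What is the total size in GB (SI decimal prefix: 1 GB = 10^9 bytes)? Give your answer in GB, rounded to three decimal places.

44.919 GB

Total = 4,830 × 9.3 MB = 44,919 MB
= 44,919 × 1,000,000 bytes = 44,919,000,000 bytes
1 GB = 1,000,000,000 bytes
44,919,000,000 / 1,000,000,000 = 44.919 GB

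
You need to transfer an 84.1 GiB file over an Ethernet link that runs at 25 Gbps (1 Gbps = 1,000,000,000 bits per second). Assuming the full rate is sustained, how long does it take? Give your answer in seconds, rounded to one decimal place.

28.9 seconds

84.1 GiB = 90,301,687,398.4 bytes = 722,413,499,187.2 bits
25 Gbps = 25,000,000,000 bits/s
time = 722,413,499,187.2 / 25,000,000,000 = 28.9 s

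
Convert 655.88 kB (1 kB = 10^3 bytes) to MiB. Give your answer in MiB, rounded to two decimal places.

0.63 MiB

655.88 kB = 655.88 × 10^3 bytes = 655,880 bytes
1 MiB = 1,048,576 bytes
655,880 / 1,048,576 = 0.63 MiB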